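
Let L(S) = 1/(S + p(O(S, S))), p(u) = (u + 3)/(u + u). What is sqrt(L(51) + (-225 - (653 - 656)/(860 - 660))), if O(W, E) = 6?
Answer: I*sqrt(428424634)/1380 ≈ 14.999*I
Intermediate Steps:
p(u) = (3 + u)/(2*u) (p(u) = (3 + u)/((2*u)) = (3 + u)*(1/(2*u)) = (3 + u)/(2*u))
L(S) = 1/(3/4 + S) (L(S) = 1/(S + (1/2)*(3 + 6)/6) = 1/(S + (1/2)*(1/6)*9) = 1/(S + 3/4) = 1/(3/4 + S))
sqrt(L(51) + (-225 - (653 - 656)/(860 - 660))) = sqrt(4/(3 + 4*51) + (-225 - (653 - 656)/(860 - 660))) = sqrt(4/(3 + 204) + (-225 - (-3)/200)) = sqrt(4/207 + (-225 - (-3)/200)) = sqrt(4*(1/207) + (-225 - 1*(-3/200))) = sqrt(4/207 + (-225 + 3/200)) = sqrt(4/207 - 44997/200) = sqrt(-9313579/41400) = I*sqrt(428424634)/1380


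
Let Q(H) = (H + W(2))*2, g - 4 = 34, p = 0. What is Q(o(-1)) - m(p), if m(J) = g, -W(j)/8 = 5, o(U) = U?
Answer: -120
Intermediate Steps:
g = 38 (g = 4 + 34 = 38)
W(j) = -40 (W(j) = -8*5 = -40)
m(J) = 38
Q(H) = -80 + 2*H (Q(H) = (H - 40)*2 = (-40 + H)*2 = -80 + 2*H)
Q(o(-1)) - m(p) = (-80 + 2*(-1)) - 1*38 = (-80 - 2) - 38 = -82 - 38 = -120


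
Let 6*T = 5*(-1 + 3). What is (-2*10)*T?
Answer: -100/3 ≈ -33.333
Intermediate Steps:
T = 5/3 (T = (5*(-1 + 3))/6 = (5*2)/6 = (⅙)*10 = 5/3 ≈ 1.6667)
(-2*10)*T = -2*10*(5/3) = -20*5/3 = -100/3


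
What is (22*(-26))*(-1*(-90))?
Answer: -51480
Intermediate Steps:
(22*(-26))*(-1*(-90)) = -572*90 = -51480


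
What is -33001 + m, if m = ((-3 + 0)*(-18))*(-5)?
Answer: -33271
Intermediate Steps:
m = -270 (m = -3*(-18)*(-5) = 54*(-5) = -270)
-33001 + m = -33001 - 270 = -33271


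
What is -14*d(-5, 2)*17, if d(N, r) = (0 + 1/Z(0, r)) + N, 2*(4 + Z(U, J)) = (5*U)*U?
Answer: 2499/2 ≈ 1249.5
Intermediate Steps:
Z(U, J) = -4 + 5*U²/2 (Z(U, J) = -4 + ((5*U)*U)/2 = -4 + (5*U²)/2 = -4 + 5*U²/2)
d(N, r) = -¼ + N (d(N, r) = (0 + 1/(-4 + (5/2)*0²)) + N = (0 + 1/(-4 + (5/2)*0)) + N = (0 + 1/(-4 + 0)) + N = (0 + 1/(-4)) + N = (0 + 1*(-¼)) + N = (0 - ¼) + N = -¼ + N)
-14*d(-5, 2)*17 = -14*(-¼ - 5)*17 = -14*(-21/4)*17 = (147/2)*17 = 2499/2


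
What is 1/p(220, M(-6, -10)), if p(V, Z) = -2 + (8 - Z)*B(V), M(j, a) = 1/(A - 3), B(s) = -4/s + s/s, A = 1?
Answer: 55/349 ≈ 0.15759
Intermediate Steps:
B(s) = 1 - 4/s (B(s) = -4/s + 1 = 1 - 4/s)
M(j, a) = -½ (M(j, a) = 1/(1 - 3) = 1/(-2) = -½)
p(V, Z) = -2 + (-4 + V)*(8 - Z)/V (p(V, Z) = -2 + (8 - Z)*((-4 + V)/V) = -2 + (-4 + V)*(8 - Z)/V)
1/p(220, M(-6, -10)) = 1/((-32 + 6*220 - 1*(-½)*(-4 + 220))/220) = 1/((-32 + 1320 - 1*(-½)*216)/220) = 1/((-32 + 1320 + 108)/220) = 1/((1/220)*1396) = 1/(349/55) = 55/349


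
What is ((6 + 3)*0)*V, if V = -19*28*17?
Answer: 0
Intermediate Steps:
V = -9044 (V = -532*17 = -9044)
((6 + 3)*0)*V = ((6 + 3)*0)*(-9044) = (9*0)*(-9044) = 0*(-9044) = 0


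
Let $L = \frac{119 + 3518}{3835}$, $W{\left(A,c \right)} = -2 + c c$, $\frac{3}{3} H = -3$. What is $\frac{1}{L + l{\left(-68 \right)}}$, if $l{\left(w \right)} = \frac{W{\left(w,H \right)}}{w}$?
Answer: $\frac{260780}{220471} \approx 1.1828$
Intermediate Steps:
$H = -3$
$W{\left(A,c \right)} = -2 + c^{2}$
$l{\left(w \right)} = \frac{7}{w}$ ($l{\left(w \right)} = \frac{-2 + \left(-3\right)^{2}}{w} = \frac{-2 + 9}{w} = \frac{7}{w}$)
$L = \frac{3637}{3835}$ ($L = 3637 \cdot \frac{1}{3835} = \frac{3637}{3835} \approx 0.94837$)
$\frac{1}{L + l{\left(-68 \right)}} = \frac{1}{\frac{3637}{3835} + \frac{7}{-68}} = \frac{1}{\frac{3637}{3835} + 7 \left(- \frac{1}{68}\right)} = \frac{1}{\frac{3637}{3835} - \frac{7}{68}} = \frac{1}{\frac{220471}{260780}} = \frac{260780}{220471}$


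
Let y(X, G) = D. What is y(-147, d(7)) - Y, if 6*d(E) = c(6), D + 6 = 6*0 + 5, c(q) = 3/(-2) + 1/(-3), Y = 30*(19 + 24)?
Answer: -1291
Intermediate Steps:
Y = 1290 (Y = 30*43 = 1290)
c(q) = -11/6 (c(q) = 3*(-½) + 1*(-⅓) = -3/2 - ⅓ = -11/6)
D = -1 (D = -6 + (6*0 + 5) = -6 + (0 + 5) = -6 + 5 = -1)
d(E) = -11/36 (d(E) = (⅙)*(-11/6) = -11/36)
y(X, G) = -1
y(-147, d(7)) - Y = -1 - 1*1290 = -1 - 1290 = -1291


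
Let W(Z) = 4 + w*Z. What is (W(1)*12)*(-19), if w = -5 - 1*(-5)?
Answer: -912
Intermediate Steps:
w = 0 (w = -5 + 5 = 0)
W(Z) = 4 (W(Z) = 4 + 0*Z = 4 + 0 = 4)
(W(1)*12)*(-19) = (4*12)*(-19) = 48*(-19) = -912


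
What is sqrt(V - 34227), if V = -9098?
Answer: 5*I*sqrt(1733) ≈ 208.15*I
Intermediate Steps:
sqrt(V - 34227) = sqrt(-9098 - 34227) = sqrt(-43325) = 5*I*sqrt(1733)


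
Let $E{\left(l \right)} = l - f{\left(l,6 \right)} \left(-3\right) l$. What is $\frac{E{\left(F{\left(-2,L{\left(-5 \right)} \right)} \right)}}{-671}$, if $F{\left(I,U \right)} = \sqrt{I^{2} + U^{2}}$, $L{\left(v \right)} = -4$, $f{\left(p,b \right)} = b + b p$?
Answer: $- \frac{360}{671} - \frac{38 \sqrt{5}}{671} \approx -0.66315$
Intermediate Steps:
$E{\left(l \right)} = l - l \left(-18 - 18 l\right)$ ($E{\left(l \right)} = l - 6 \left(1 + l\right) \left(-3\right) l = l - \left(6 + 6 l\right) \left(-3\right) l = l - \left(-18 - 18 l\right) l = l - l \left(-18 - 18 l\right)$)
$\frac{E{\left(F{\left(-2,L{\left(-5 \right)} \right)} \right)}}{-671} = \frac{\sqrt{\left(-2\right)^{2} + \left(-4\right)^{2}} \left(19 + 18 \sqrt{\left(-2\right)^{2} + \left(-4\right)^{2}}\right)}{-671} = \sqrt{4 + 16} \left(19 + 18 \sqrt{4 + 16}\right) \left(- \frac{1}{671}\right) = \sqrt{20} \left(19 + 18 \sqrt{20}\right) \left(- \frac{1}{671}\right) = 2 \sqrt{5} \left(19 + 18 \cdot 2 \sqrt{5}\right) \left(- \frac{1}{671}\right) = 2 \sqrt{5} \left(19 + 36 \sqrt{5}\right) \left(- \frac{1}{671}\right) = - \frac{2 \sqrt{5} \left(19 + 36 \sqrt{5}\right)}{671}$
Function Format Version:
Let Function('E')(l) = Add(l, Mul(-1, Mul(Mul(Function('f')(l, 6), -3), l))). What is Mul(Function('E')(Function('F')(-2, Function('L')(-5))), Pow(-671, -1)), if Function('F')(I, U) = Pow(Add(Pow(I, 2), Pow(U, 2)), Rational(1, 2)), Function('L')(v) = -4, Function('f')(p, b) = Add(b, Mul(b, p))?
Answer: Add(Rational(-360, 671), Mul(Rational(-38, 671), Pow(5, Rational(1, 2)))) ≈ -0.66315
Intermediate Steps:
Function('E')(l) = Add(l, Mul(-1, l, Add(-18, Mul(-18, l)))) (Function('E')(l) = Add(l, Mul(-1, Mul(Mul(Mul(6, Add(1, l)), -3), l))) = Add(l, Mul(-1, Mul(Mul(Add(6, Mul(6, l)), -3), l))) = Add(l, Mul(-1, Mul(Add(-18, Mul(-18, l)), l))) = Add(l, Mul(-1, Mul(l, Add(-18, Mul(-18, l))))) = Add(l, Mul(-1, l, Add(-18, Mul(-18, l)))))
Mul(Function('E')(Function('F')(-2, Function('L')(-5))), Pow(-671, -1)) = Mul(Mul(Pow(Add(Pow(-2, 2), Pow(-4, 2)), Rational(1, 2)), Add(19, Mul(18, Pow(Add(Pow(-2, 2), Pow(-4, 2)), Rational(1, 2))))), Pow(-671, -1)) = Mul(Mul(Pow(Add(4, 16), Rational(1, 2)), Add(19, Mul(18, Pow(Add(4, 16), Rational(1, 2))))), Rational(-1, 671)) = Mul(Mul(Pow(20, Rational(1, 2)), Add(19, Mul(18, Pow(20, Rational(1, 2))))), Rational(-1, 671)) = Mul(Mul(Mul(2, Pow(5, Rational(1, 2))), Add(19, Mul(18, Mul(2, Pow(5, Rational(1, 2)))))), Rational(-1, 671)) = Mul(Mul(Mul(2, Pow(5, Rational(1, 2))), Add(19, Mul(36, Pow(5, Rational(1, 2))))), Rational(-1, 671)) = Mul(Mul(2, Pow(5, Rational(1, 2)), Add(19, Mul(36, Pow(5, Rational(1, 2))))), Rational(-1, 671)) = Mul(Rational(-2, 671), Pow(5, Rational(1, 2)), Add(19, Mul(36, Pow(5, Rational(1, 2)))))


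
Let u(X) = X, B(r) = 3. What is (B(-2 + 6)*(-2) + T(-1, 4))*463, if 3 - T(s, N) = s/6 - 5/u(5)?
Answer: -5093/6 ≈ -848.83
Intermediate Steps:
T(s, N) = 4 - s/6 (T(s, N) = 3 - (s/6 - 5/5) = 3 - (s*(1/6) - 5*1/5) = 3 - (s/6 - 1) = 3 - (-1 + s/6) = 3 + (1 - s/6) = 4 - s/6)
(B(-2 + 6)*(-2) + T(-1, 4))*463 = (3*(-2) + (4 - 1/6*(-1)))*463 = (-6 + (4 + 1/6))*463 = (-6 + 25/6)*463 = -11/6*463 = -5093/6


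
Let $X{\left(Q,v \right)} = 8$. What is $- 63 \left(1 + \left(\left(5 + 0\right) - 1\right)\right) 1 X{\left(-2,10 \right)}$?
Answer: $-2520$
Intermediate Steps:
$- 63 \left(1 + \left(\left(5 + 0\right) - 1\right)\right) 1 X{\left(-2,10 \right)} = - 63 \left(1 + \left(\left(5 + 0\right) - 1\right)\right) 1 \cdot 8 = - 63 \left(1 + \left(5 - 1\right)\right) 1 \cdot 8 = - 63 \left(1 + 4\right) 1 \cdot 8 = - 63 \cdot 5 \cdot 1 \cdot 8 = \left(-63\right) 5 \cdot 8 = \left(-315\right) 8 = -2520$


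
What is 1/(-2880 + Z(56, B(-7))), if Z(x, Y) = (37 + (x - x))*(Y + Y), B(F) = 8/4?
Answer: -1/2732 ≈ -0.00036603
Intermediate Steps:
B(F) = 2 (B(F) = 8*(1/4) = 2)
Z(x, Y) = 74*Y (Z(x, Y) = (37 + 0)*(2*Y) = 37*(2*Y) = 74*Y)
1/(-2880 + Z(56, B(-7))) = 1/(-2880 + 74*2) = 1/(-2880 + 148) = 1/(-2732) = -1/2732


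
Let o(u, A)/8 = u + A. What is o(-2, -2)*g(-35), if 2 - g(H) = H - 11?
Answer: -1536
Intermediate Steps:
g(H) = 13 - H (g(H) = 2 - (H - 11) = 2 - (-11 + H) = 2 + (11 - H) = 13 - H)
o(u, A) = 8*A + 8*u (o(u, A) = 8*(u + A) = 8*(A + u) = 8*A + 8*u)
o(-2, -2)*g(-35) = (8*(-2) + 8*(-2))*(13 - 1*(-35)) = (-16 - 16)*(13 + 35) = -32*48 = -1536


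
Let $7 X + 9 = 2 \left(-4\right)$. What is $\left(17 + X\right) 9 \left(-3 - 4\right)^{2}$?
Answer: $6426$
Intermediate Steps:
$X = - \frac{17}{7}$ ($X = - \frac{9}{7} + \frac{2 \left(-4\right)}{7} = - \frac{9}{7} + \frac{1}{7} \left(-8\right) = - \frac{9}{7} - \frac{8}{7} = - \frac{17}{7} \approx -2.4286$)
$\left(17 + X\right) 9 \left(-3 - 4\right)^{2} = \left(17 - \frac{17}{7}\right) 9 \left(-3 - 4\right)^{2} = \frac{102 \cdot 9 \left(-7\right)^{2}}{7} = \frac{102 \cdot 9 \cdot 49}{7} = \frac{102}{7} \cdot 441 = 6426$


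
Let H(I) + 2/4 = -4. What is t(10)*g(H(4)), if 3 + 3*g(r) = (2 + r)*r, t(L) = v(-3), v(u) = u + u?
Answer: -33/2 ≈ -16.500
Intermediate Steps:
H(I) = -9/2 (H(I) = -1/2 - 4 = -9/2)
v(u) = 2*u
t(L) = -6 (t(L) = 2*(-3) = -6)
g(r) = -1 + r*(2 + r)/3 (g(r) = -1 + ((2 + r)*r)/3 = -1 + (r*(2 + r))/3 = -1 + r*(2 + r)/3)
t(10)*g(H(4)) = -6*(-1 + (-9/2)**2/3 + (2/3)*(-9/2)) = -6*(-1 + (1/3)*(81/4) - 3) = -6*(-1 + 27/4 - 3) = -6*11/4 = -33/2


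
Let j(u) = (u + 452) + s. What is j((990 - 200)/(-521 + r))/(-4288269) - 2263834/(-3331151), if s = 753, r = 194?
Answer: 3173182877939147/4671153002611413 ≈ 0.67931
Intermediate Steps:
j(u) = 1205 + u (j(u) = (u + 452) + 753 = (452 + u) + 753 = 1205 + u)
j((990 - 200)/(-521 + r))/(-4288269) - 2263834/(-3331151) = (1205 + (990 - 200)/(-521 + 194))/(-4288269) - 2263834/(-3331151) = (1205 + 790/(-327))*(-1/4288269) - 2263834*(-1/3331151) = (1205 + 790*(-1/327))*(-1/4288269) + 2263834/3331151 = (1205 - 790/327)*(-1/4288269) + 2263834/3331151 = (393245/327)*(-1/4288269) + 2263834/3331151 = -393245/1402263963 + 2263834/3331151 = 3173182877939147/4671153002611413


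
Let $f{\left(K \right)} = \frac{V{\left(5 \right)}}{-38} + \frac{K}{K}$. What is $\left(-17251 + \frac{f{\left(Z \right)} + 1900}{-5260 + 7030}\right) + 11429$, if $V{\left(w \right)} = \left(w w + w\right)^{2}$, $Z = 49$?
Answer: $- \frac{195758191}{33630} \approx -5820.9$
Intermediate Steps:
$V{\left(w \right)} = \left(w + w^{2}\right)^{2}$ ($V{\left(w \right)} = \left(w^{2} + w\right)^{2} = \left(w + w^{2}\right)^{2}$)
$f{\left(K \right)} = - \frac{431}{19}$ ($f{\left(K \right)} = \frac{5^{2} \left(1 + 5\right)^{2}}{-38} + \frac{K}{K} = 25 \cdot 6^{2} \left(- \frac{1}{38}\right) + 1 = 25 \cdot 36 \left(- \frac{1}{38}\right) + 1 = 900 \left(- \frac{1}{38}\right) + 1 = - \frac{450}{19} + 1 = - \frac{431}{19}$)
$\left(-17251 + \frac{f{\left(Z \right)} + 1900}{-5260 + 7030}\right) + 11429 = \left(-17251 + \frac{- \frac{431}{19} + 1900}{-5260 + 7030}\right) + 11429 = \left(-17251 + \frac{35669}{19 \cdot 1770}\right) + 11429 = \left(-17251 + \frac{35669}{19} \cdot \frac{1}{1770}\right) + 11429 = \left(-17251 + \frac{35669}{33630}\right) + 11429 = - \frac{580115461}{33630} + 11429 = - \frac{195758191}{33630}$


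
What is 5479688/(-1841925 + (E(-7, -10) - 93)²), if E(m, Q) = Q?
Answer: -1369922/457829 ≈ -2.9922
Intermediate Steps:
5479688/(-1841925 + (E(-7, -10) - 93)²) = 5479688/(-1841925 + (-10 - 93)²) = 5479688/(-1841925 + (-103)²) = 5479688/(-1841925 + 10609) = 5479688/(-1831316) = 5479688*(-1/1831316) = -1369922/457829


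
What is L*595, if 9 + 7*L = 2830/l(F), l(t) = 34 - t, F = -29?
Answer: 192355/63 ≈ 3053.3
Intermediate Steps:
L = 2263/441 (L = -9/7 + (2830/(34 - 1*(-29)))/7 = -9/7 + (2830/(34 + 29))/7 = -9/7 + (2830/63)/7 = -9/7 + (2830*(1/63))/7 = -9/7 + (⅐)*(2830/63) = -9/7 + 2830/441 = 2263/441 ≈ 5.1315)
L*595 = (2263/441)*595 = 192355/63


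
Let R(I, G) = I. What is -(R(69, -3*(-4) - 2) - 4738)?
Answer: 4669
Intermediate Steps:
-(R(69, -3*(-4) - 2) - 4738) = -(69 - 4738) = -1*(-4669) = 4669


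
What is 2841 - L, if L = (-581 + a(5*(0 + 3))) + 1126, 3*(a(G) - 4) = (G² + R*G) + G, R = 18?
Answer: 2122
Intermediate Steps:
a(G) = 4 + G²/3 + 19*G/3 (a(G) = 4 + ((G² + 18*G) + G)/3 = 4 + (G² + 19*G)/3 = 4 + (G²/3 + 19*G/3) = 4 + G²/3 + 19*G/3)
L = 719 (L = (-581 + (4 + (5*(0 + 3))²/3 + 19*(5*(0 + 3))/3)) + 1126 = (-581 + (4 + (5*3)²/3 + 19*(5*3)/3)) + 1126 = (-581 + (4 + (⅓)*15² + (19/3)*15)) + 1126 = (-581 + (4 + (⅓)*225 + 95)) + 1126 = (-581 + (4 + 75 + 95)) + 1126 = (-581 + 174) + 1126 = -407 + 1126 = 719)
2841 - L = 2841 - 1*719 = 2841 - 719 = 2122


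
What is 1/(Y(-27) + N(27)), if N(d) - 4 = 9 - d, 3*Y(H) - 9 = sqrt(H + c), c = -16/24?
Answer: -297/3350 - 3*I*sqrt(249)/3350 ≈ -0.088657 - 0.014131*I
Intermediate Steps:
c = -2/3 (c = -16*1/24 = -2/3 ≈ -0.66667)
Y(H) = 3 + sqrt(-2/3 + H)/3 (Y(H) = 3 + sqrt(H - 2/3)/3 = 3 + sqrt(-2/3 + H)/3)
N(d) = 13 - d (N(d) = 4 + (9 - d) = 13 - d)
1/(Y(-27) + N(27)) = 1/((3 + sqrt(-6 + 9*(-27))/9) + (13 - 1*27)) = 1/((3 + sqrt(-6 - 243)/9) + (13 - 27)) = 1/((3 + sqrt(-249)/9) - 14) = 1/((3 + (I*sqrt(249))/9) - 14) = 1/((3 + I*sqrt(249)/9) - 14) = 1/(-11 + I*sqrt(249)/9)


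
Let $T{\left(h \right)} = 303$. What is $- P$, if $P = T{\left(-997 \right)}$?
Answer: $-303$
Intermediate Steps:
$P = 303$
$- P = \left(-1\right) 303 = -303$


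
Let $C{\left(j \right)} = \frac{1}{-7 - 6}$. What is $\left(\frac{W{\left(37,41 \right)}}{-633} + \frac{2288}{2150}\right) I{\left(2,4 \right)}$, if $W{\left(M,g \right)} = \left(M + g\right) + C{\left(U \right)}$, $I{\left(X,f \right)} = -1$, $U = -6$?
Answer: $- \frac{8325001}{8846175} \approx -0.94108$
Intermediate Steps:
$C{\left(j \right)} = - \frac{1}{13}$ ($C{\left(j \right)} = \frac{1}{-13} = - \frac{1}{13}$)
$W{\left(M,g \right)} = - \frac{1}{13} + M + g$ ($W{\left(M,g \right)} = \left(M + g\right) - \frac{1}{13} = - \frac{1}{13} + M + g$)
$\left(\frac{W{\left(37,41 \right)}}{-633} + \frac{2288}{2150}\right) I{\left(2,4 \right)} = \left(\frac{- \frac{1}{13} + 37 + 41}{-633} + \frac{2288}{2150}\right) \left(-1\right) = \left(\frac{1013}{13} \left(- \frac{1}{633}\right) + 2288 \cdot \frac{1}{2150}\right) \left(-1\right) = \left(- \frac{1013}{8229} + \frac{1144}{1075}\right) \left(-1\right) = \frac{8325001}{8846175} \left(-1\right) = - \frac{8325001}{8846175}$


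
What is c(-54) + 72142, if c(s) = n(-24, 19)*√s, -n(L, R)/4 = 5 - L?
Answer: 72142 - 348*I*√6 ≈ 72142.0 - 852.42*I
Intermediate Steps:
n(L, R) = -20 + 4*L (n(L, R) = -4*(5 - L) = -20 + 4*L)
c(s) = -116*√s (c(s) = (-20 + 4*(-24))*√s = (-20 - 96)*√s = -116*√s)
c(-54) + 72142 = -348*I*√6 + 72142 = 72142 - 348*I*√6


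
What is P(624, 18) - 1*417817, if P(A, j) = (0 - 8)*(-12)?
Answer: -417721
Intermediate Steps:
P(A, j) = 96 (P(A, j) = -8*(-12) = 96)
P(624, 18) - 1*417817 = 96 - 1*417817 = 96 - 417817 = -417721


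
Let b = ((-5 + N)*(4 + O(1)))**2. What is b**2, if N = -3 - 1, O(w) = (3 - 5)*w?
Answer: 104976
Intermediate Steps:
O(w) = -2*w
N = -4
b = 324 (b = ((-5 - 4)*(4 - 2*1))**2 = (-9*(4 - 2))**2 = (-9*2)**2 = (-18)**2 = 324)
b**2 = 324**2 = 104976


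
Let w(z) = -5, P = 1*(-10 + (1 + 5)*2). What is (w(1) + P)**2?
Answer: 9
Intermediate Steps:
P = 2 (P = 1*(-10 + 6*2) = 1*(-10 + 12) = 1*2 = 2)
(w(1) + P)**2 = (-5 + 2)**2 = (-3)**2 = 9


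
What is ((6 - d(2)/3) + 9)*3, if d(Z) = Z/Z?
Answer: 44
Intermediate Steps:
d(Z) = 1
((6 - d(2)/3) + 9)*3 = ((6 - 1/3) + 9)*3 = (17/3 + 9)*3 = (44/3)*3 = 44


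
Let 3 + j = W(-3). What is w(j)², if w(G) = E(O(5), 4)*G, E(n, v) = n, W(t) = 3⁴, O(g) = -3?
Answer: 54756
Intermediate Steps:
W(t) = 81
j = 78 (j = -3 + 81 = 78)
w(G) = -3*G
w(j)² = (-3*78)² = (-234)² = 54756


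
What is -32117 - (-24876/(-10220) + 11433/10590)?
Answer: -11587989229/360766 ≈ -32121.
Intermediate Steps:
-32117 - (-24876/(-10220) + 11433/10590) = -32117 - (-24876*(-1/10220) + 11433*(1/10590)) = -32117 - (6219/2555 + 3811/3530) = -32117 - 1*1267607/360766 = -32117 - 1267607/360766 = -11587989229/360766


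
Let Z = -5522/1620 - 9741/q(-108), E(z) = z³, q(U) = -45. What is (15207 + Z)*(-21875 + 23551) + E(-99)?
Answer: 10073855891/405 ≈ 2.4874e+7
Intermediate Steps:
Z = 172577/810 (Z = -5522/1620 - 9741/(-45) = -5522*1/1620 - 9741*(-1/45) = -2761/810 + 3247/15 = 172577/810 ≈ 213.06)
(15207 + Z)*(-21875 + 23551) + E(-99) = (15207 + 172577/810)*(-21875 + 23551) + (-99)³ = (12490247/810)*1676 - 970299 = 10466826986/405 - 970299 = 10073855891/405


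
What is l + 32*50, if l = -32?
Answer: 1568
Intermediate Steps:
l + 32*50 = -32 + 32*50 = -32 + 1600 = 1568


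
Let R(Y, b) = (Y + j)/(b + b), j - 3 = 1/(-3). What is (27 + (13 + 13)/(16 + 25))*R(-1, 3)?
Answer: 5665/738 ≈ 7.6762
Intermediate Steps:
j = 8/3 (j = 3 + 1/(-3) = 3 - ⅓ = 8/3 ≈ 2.6667)
R(Y, b) = (8/3 + Y)/(2*b) (R(Y, b) = (Y + 8/3)/(b + b) = (8/3 + Y)/((2*b)) = (8/3 + Y)*(1/(2*b)) = (8/3 + Y)/(2*b))
(27 + (13 + 13)/(16 + 25))*R(-1, 3) = (27 + (13 + 13)/(16 + 25))*((⅙)*(8 + 3*(-1))/3) = (27 + 26/41)*((⅙)*(⅓)*(8 - 3)) = (27 + 26*(1/41))*((⅙)*(⅓)*5) = (27 + 26/41)*(5/18) = (1133/41)*(5/18) = 5665/738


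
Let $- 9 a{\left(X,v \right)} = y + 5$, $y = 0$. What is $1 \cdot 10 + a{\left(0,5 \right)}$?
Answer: $\frac{85}{9} \approx 9.4444$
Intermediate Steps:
$a{\left(X,v \right)} = - \frac{5}{9}$ ($a{\left(X,v \right)} = - \frac{0 + 5}{9} = \left(- \frac{1}{9}\right) 5 = - \frac{5}{9}$)
$1 \cdot 10 + a{\left(0,5 \right)} = 1 \cdot 10 - \frac{5}{9} = 10 - \frac{5}{9} = \frac{85}{9}$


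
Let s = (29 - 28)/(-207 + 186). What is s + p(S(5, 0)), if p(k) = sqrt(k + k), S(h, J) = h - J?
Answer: -1/21 + sqrt(10) ≈ 3.1147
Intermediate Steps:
p(k) = sqrt(2)*sqrt(k) (p(k) = sqrt(2*k) = sqrt(2)*sqrt(k))
s = -1/21 (s = 1/(-21) = 1*(-1/21) = -1/21 ≈ -0.047619)
s + p(S(5, 0)) = -1/21 + sqrt(2)*sqrt(5 - 1*0) = -1/21 + sqrt(2)*sqrt(5 + 0) = -1/21 + sqrt(2)*sqrt(5) = -1/21 + sqrt(10)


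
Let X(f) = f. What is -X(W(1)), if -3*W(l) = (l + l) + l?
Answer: 1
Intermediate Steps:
W(l) = -l (W(l) = -((l + l) + l)/3 = -(2*l + l)/3 = -l)
-X(W(1)) = -(-1) = -1*(-1) = 1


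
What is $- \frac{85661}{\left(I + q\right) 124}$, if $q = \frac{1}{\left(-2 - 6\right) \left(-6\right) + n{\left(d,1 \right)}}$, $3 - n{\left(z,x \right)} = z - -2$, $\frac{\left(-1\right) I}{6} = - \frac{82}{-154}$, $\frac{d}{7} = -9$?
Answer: $\frac{26383588}{121675} \approx 216.84$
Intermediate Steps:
$d = -63$ ($d = 7 \left(-9\right) = -63$)
$I = - \frac{246}{77}$ ($I = - 6 \left(- \frac{82}{-154}\right) = - 6 \left(\left(-82\right) \left(- \frac{1}{154}\right)\right) = \left(-6\right) \frac{41}{77} = - \frac{246}{77} \approx -3.1948$)
$n{\left(z,x \right)} = 1 - z$ ($n{\left(z,x \right)} = 3 - \left(z - -2\right) = 3 - \left(z + 2\right) = 3 - \left(2 + z\right) = 1 - z$)
$q = \frac{1}{112}$ ($q = \frac{1}{\left(-2 - 6\right) \left(-6\right) + \left(1 - -63\right)} = \frac{1}{\left(-8\right) \left(-6\right) + \left(1 + 63\right)} = \frac{1}{48 + 64} = \frac{1}{112} \approx 0.0089286$)
$- \frac{85661}{\left(I + q\right) 124} = - \frac{85661}{\left(- \frac{246}{77} + \frac{1}{112}\right) 124} = - \frac{85661}{\left(- \frac{3925}{1232}\right) 124} = - \frac{85661}{- \frac{121675}{308}} = \left(-85661\right) \left(- \frac{308}{121675}\right) = \frac{26383588}{121675}$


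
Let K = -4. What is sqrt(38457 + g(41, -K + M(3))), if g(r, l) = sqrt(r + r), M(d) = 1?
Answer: sqrt(38457 + sqrt(82)) ≈ 196.13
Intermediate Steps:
g(r, l) = sqrt(2)*sqrt(r) (g(r, l) = sqrt(2*r) = sqrt(2)*sqrt(r))
sqrt(38457 + g(41, -K + M(3))) = sqrt(38457 + sqrt(2)*sqrt(41)) = sqrt(38457 + sqrt(82))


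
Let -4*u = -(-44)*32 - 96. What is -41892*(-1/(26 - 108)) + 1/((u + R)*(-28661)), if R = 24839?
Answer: -14714769663407/28802900611 ≈ -510.88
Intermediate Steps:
u = -328 (u = -(-(-44)*32 - 96)/4 = -(-44*(-32) - 96)/4 = -(1408 - 96)/4 = -¼*1312 = -328)
-41892*(-1/(26 - 108)) + 1/((u + R)*(-28661)) = -41892*(-1/(26 - 108)) + 1/((-328 + 24839)*(-28661)) = -41892/((-1*(-82))) - 1/28661/24511 = -41892/82 + (1/24511)*(-1/28661) = -41892*1/82 - 1/702509771 = -20946/41 - 1/702509771 = -14714769663407/28802900611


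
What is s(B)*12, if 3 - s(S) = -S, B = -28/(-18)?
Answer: 164/3 ≈ 54.667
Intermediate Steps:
B = 14/9 (B = -28*(-1/18) = 14/9 ≈ 1.5556)
s(S) = 3 + S (s(S) = 3 - (-1)*S = 3 + S)
s(B)*12 = (3 + 14/9)*12 = (41/9)*12 = 164/3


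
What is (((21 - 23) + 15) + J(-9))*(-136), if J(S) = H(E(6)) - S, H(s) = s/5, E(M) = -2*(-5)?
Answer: -3264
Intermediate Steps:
E(M) = 10
H(s) = s/5 (H(s) = s*(⅕) = s/5)
J(S) = 2 - S (J(S) = (⅕)*10 - S = 2 - S)
(((21 - 23) + 15) + J(-9))*(-136) = (((21 - 23) + 15) + (2 - 1*(-9)))*(-136) = ((-2 + 15) + (2 + 9))*(-136) = (13 + 11)*(-136) = 24*(-136) = -3264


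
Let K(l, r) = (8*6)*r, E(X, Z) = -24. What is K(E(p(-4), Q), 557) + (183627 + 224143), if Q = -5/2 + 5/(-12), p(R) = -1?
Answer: 434506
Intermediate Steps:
Q = -35/12 (Q = -5*½ + 5*(-1/12) = -5/2 - 5/12 = -35/12 ≈ -2.9167)
K(l, r) = 48*r
K(E(p(-4), Q), 557) + (183627 + 224143) = 48*557 + (183627 + 224143) = 26736 + 407770 = 434506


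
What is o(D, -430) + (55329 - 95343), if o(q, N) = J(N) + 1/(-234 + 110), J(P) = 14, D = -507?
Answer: -4960001/124 ≈ -40000.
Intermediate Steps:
o(q, N) = 1735/124 (o(q, N) = 14 + 1/(-234 + 110) = 14 + 1/(-124) = 14 - 1/124 = 1735/124)
o(D, -430) + (55329 - 95343) = 1735/124 + (55329 - 95343) = 1735/124 - 40014 = -4960001/124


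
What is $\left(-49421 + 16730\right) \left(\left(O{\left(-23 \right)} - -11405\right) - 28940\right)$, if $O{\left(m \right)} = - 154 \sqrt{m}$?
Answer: $573236685 + 5034414 i \sqrt{23} \approx 5.7324 \cdot 10^{8} + 2.4144 \cdot 10^{7} i$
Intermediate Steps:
$\left(-49421 + 16730\right) \left(\left(O{\left(-23 \right)} - -11405\right) - 28940\right) = \left(-49421 + 16730\right) \left(\left(- 154 \sqrt{-23} - -11405\right) - 28940\right) = - 32691 \left(\left(- 154 i \sqrt{23} + 11405\right) - 28940\right) = - 32691 \left(\left(11405 - 154 i \sqrt{23}\right) - 28940\right) = - 32691 \left(-17535 - 154 i \sqrt{23}\right) = 573236685 + 5034414 i \sqrt{23}$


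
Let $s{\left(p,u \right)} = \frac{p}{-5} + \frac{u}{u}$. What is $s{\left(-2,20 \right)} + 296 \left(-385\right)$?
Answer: $- \frac{569793}{5} \approx -1.1396 \cdot 10^{5}$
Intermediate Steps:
$s{\left(p,u \right)} = 1 - \frac{p}{5}$ ($s{\left(p,u \right)} = p \left(- \frac{1}{5}\right) + 1 = - \frac{p}{5} + 1 = 1 - \frac{p}{5}$)
$s{\left(-2,20 \right)} + 296 \left(-385\right) = \left(1 - - \frac{2}{5}\right) + 296 \left(-385\right) = \left(1 + \frac{2}{5}\right) - 113960 = \frac{7}{5} - 113960 = - \frac{569793}{5}$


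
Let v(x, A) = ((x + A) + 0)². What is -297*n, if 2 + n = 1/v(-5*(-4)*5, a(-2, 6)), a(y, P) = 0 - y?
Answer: 686631/1156 ≈ 593.97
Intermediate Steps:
a(y, P) = -y
v(x, A) = (A + x)² (v(x, A) = ((A + x) + 0)² = (A + x)²)
n = -20807/10404 (n = -2 + 1/((-1*(-2) - 5*(-4)*5)²) = -2 + 1/((2 + 20*5)²) = -2 + 1/((2 + 100)²) = -2 + 1/(102²) = -2 + 1/10404 = -20807/10404 ≈ -1.9999)
-297*n = -297*(-20807/10404) = 686631/1156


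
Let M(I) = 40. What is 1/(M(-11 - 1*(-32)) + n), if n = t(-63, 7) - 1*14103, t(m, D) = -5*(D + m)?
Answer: -1/13783 ≈ -7.2553e-5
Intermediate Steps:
t(m, D) = -5*D - 5*m
n = -13823 (n = (-5*7 - 5*(-63)) - 1*14103 = (-35 + 315) - 14103 = 280 - 14103 = -13823)
1/(M(-11 - 1*(-32)) + n) = 1/(40 - 13823) = 1/(-13783) = -1/13783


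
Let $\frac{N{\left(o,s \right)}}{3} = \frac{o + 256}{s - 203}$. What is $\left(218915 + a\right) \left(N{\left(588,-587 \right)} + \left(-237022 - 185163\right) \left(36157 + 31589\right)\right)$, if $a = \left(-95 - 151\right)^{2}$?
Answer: $- \frac{3156880463162037096}{395} \approx -7.9921 \cdot 10^{15}$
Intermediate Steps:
$a = 60516$ ($a = \left(-246\right)^{2} = 60516$)
$N{\left(o,s \right)} = \frac{3 \left(256 + o\right)}{-203 + s}$ ($N{\left(o,s \right)} = 3 \frac{o + 256}{s - 203} = 3 \frac{256 + o}{-203 + s} = \frac{3 \left(256 + o\right)}{-203 + s}$)
$\left(218915 + a\right) \left(N{\left(588,-587 \right)} + \left(-237022 - 185163\right) \left(36157 + 31589\right)\right) = \left(218915 + 60516\right) \left(\frac{3 \left(256 + 588\right)}{-203 - 587} + \left(-237022 - 185163\right) \left(36157 + 31589\right)\right) = 279431 \left(3 \frac{1}{-790} \cdot 844 - 28601345010\right) = 279431 \left(3 \left(- \frac{1}{790}\right) 844 - 28601345010\right) = 279431 \left(- \frac{1266}{395} - 28601345010\right) = 279431 \left(- \frac{11297531280216}{395}\right) = - \frac{3156880463162037096}{395}$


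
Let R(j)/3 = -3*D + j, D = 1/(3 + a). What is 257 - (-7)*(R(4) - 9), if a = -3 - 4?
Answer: 1175/4 ≈ 293.75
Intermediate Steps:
a = -7
D = -¼ (D = 1/(3 - 7) = 1/(-4) = -¼ ≈ -0.25000)
R(j) = 9/4 + 3*j (R(j) = 3*(-3*(-¼) + j) = 3*(¾ + j) = 9/4 + 3*j)
257 - (-7)*(R(4) - 9) = 257 - (-7)*((9/4 + 3*4) - 9) = 257 - (-7)*((9/4 + 12) - 9) = 257 - (-7)*(57/4 - 9) = 257 - (-7)*21/4 = 257 - 1*(-147/4) = 257 + 147/4 = 1175/4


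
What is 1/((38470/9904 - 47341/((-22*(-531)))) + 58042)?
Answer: 28924632/1678838625863 ≈ 1.7229e-5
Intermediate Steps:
1/((38470/9904 - 47341/((-22*(-531)))) + 58042) = 1/((38470*(1/9904) - 47341/11682) + 58042) = 1/((19235/4952 - 47341*1/11682) + 58042) = 1/((19235/4952 - 47341/11682) + 58042) = 1/(-4864681/28924632 + 58042) = 1/(1678838625863/28924632) = 28924632/1678838625863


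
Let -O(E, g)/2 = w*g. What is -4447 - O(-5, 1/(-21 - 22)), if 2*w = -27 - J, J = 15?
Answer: -191179/43 ≈ -4446.0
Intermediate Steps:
w = -21 (w = (-27 - 1*15)/2 = (-27 - 15)/2 = (½)*(-42) = -21)
O(E, g) = 42*g (O(E, g) = -(-42)*g = 42*g)
-4447 - O(-5, 1/(-21 - 22)) = -4447 - 42/(-21 - 22) = -4447 - 42/(-43) = -4447 - 42*(-1)/43 = -4447 - 1*(-42/43) = -4447 + 42/43 = -191179/43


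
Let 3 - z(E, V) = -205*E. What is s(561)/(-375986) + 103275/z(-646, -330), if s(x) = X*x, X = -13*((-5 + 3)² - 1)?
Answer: -2764044909/3830053694 ≈ -0.72167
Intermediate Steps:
z(E, V) = 3 + 205*E (z(E, V) = 3 - (-205)*E = 3 + 205*E)
X = -39 (X = -13*((-2)² - 1) = -13*(4 - 1) = -13*3 = -39)
s(x) = -39*x
s(561)/(-375986) + 103275/z(-646, -330) = -39*561/(-375986) + 103275/(3 + 205*(-646)) = -21879*(-1/375986) + 103275/(3 - 132430) = 1683/28922 + 103275/(-132427) = 1683/28922 + 103275*(-1/132427) = 1683/28922 - 103275/132427 = -2764044909/3830053694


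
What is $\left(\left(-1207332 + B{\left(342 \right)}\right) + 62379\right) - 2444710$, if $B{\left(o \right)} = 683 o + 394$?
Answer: $-3355683$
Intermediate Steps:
$B{\left(o \right)} = 394 + 683 o$
$\left(\left(-1207332 + B{\left(342 \right)}\right) + 62379\right) - 2444710 = \left(\left(-1207332 + \left(394 + 683 \cdot 342\right)\right) + 62379\right) - 2444710 = \left(\left(-1207332 + \left(394 + 233586\right)\right) + 62379\right) - 2444710 = \left(\left(-1207332 + 233980\right) + 62379\right) - 2444710 = \left(-973352 + 62379\right) - 2444710 = -910973 - 2444710 = -3355683$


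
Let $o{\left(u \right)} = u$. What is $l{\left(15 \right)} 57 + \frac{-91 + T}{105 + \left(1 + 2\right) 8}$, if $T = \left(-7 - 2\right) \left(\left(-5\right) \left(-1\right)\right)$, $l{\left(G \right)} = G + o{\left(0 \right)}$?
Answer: $\frac{110159}{129} \approx 853.95$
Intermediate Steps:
$l{\left(G \right)} = G$ ($l{\left(G \right)} = G + 0 = G$)
$T = -45$ ($T = \left(-9\right) 5 = -45$)
$l{\left(15 \right)} 57 + \frac{-91 + T}{105 + \left(1 + 2\right) 8} = 15 \cdot 57 + \frac{-91 - 45}{105 + \left(1 + 2\right) 8} = 855 - \frac{136}{105 + 3 \cdot 8} = 855 - \frac{136}{105 + 24} = 855 - \frac{136}{129} = \frac{110159}{129}$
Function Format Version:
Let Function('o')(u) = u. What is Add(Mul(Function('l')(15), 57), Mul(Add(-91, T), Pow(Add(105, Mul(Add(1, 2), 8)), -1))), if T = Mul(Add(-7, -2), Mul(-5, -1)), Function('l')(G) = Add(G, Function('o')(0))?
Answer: Rational(110159, 129) ≈ 853.95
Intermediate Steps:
Function('l')(G) = G (Function('l')(G) = Add(G, 0) = G)
T = -45 (T = Mul(-9, 5) = -45)
Add(Mul(Function('l')(15), 57), Mul(Add(-91, T), Pow(Add(105, Mul(Add(1, 2), 8)), -1))) = Add(Mul(15, 57), Mul(Add(-91, -45), Pow(Add(105, Mul(Add(1, 2), 8)), -1))) = Add(855, Mul(-136, Pow(Add(105, Mul(3, 8)), -1))) = Add(855, Mul(-136, Pow(Add(105, 24), -1))) = Add(855, Mul(-136, Pow(129, -1))) = Add(855, Mul(-136, Rational(1, 129))) = Add(855, Rational(-136, 129)) = Rational(110159, 129)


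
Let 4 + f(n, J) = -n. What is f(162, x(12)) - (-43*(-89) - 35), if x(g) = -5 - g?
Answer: -3958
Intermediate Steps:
f(n, J) = -4 - n
f(162, x(12)) - (-43*(-89) - 35) = (-4 - 1*162) - (-43*(-89) - 35) = (-4 - 162) - (3827 - 35) = -166 - 1*3792 = -166 - 3792 = -3958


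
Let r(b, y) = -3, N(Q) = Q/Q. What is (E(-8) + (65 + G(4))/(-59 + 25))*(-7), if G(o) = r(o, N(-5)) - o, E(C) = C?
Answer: 1155/17 ≈ 67.941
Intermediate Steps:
N(Q) = 1
G(o) = -3 - o
(E(-8) + (65 + G(4))/(-59 + 25))*(-7) = (-8 + (65 + (-3 - 1*4))/(-59 + 25))*(-7) = (-8 + (65 + (-3 - 4))/(-34))*(-7) = (-8 + (65 - 7)*(-1/34))*(-7) = (-8 + 58*(-1/34))*(-7) = (-8 - 29/17)*(-7) = -165/17*(-7) = 1155/17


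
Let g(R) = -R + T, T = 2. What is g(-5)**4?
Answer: 2401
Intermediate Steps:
g(R) = 2 - R (g(R) = -R + 2 = 2 - R)
g(-5)**4 = (2 - 1*(-5))**4 = (2 + 5)**4 = 7**4 = 2401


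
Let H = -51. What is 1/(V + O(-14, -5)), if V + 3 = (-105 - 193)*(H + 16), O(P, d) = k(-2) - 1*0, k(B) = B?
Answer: 1/10425 ≈ 9.5923e-5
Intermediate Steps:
O(P, d) = -2 (O(P, d) = -2 - 1*0 = -2 + 0 = -2)
V = 10427 (V = -3 + (-105 - 193)*(-51 + 16) = -3 - 298*(-35) = -3 + 10430 = 10427)
1/(V + O(-14, -5)) = 1/(10427 - 2) = 1/10425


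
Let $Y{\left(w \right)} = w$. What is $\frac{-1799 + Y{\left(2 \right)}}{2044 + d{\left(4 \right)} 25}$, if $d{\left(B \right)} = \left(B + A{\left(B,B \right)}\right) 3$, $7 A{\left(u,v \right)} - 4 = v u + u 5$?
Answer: $- \frac{12579}{19408} \approx -0.64814$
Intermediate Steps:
$A{\left(u,v \right)} = \frac{4}{7} + \frac{5 u}{7} + \frac{u v}{7}$ ($A{\left(u,v \right)} = \frac{4}{7} + \frac{v u + u 5}{7} = \frac{4}{7} + \frac{u v + 5 u}{7} = \frac{4}{7} + \frac{5 u + u v}{7} = \frac{4}{7} + \left(\frac{5 u}{7} + \frac{u v}{7}\right) = \frac{4}{7} + \frac{5 u}{7} + \frac{u v}{7}$)
$d{\left(B \right)} = \frac{12}{7} + \frac{3 B^{2}}{7} + \frac{36 B}{7}$ ($d{\left(B \right)} = \left(B + \left(\frac{4}{7} + \frac{5 B}{7} + \frac{B B}{7}\right)\right) 3 = \left(B + \left(\frac{4}{7} + \frac{5 B}{7} + \frac{B^{2}}{7}\right)\right) 3 = \left(B + \left(\frac{4}{7} + \frac{B^{2}}{7} + \frac{5 B}{7}\right)\right) 3 = \left(\frac{4}{7} + \frac{B^{2}}{7} + \frac{12 B}{7}\right) 3 = \frac{12}{7} + \frac{3 B^{2}}{7} + \frac{36 B}{7}$)
$\frac{-1799 + Y{\left(2 \right)}}{2044 + d{\left(4 \right)} 25} = \frac{-1799 + 2}{2044 + \left(\frac{12}{7} + \frac{3 \cdot 4^{2}}{7} + \frac{36}{7} \cdot 4\right) 25} = - \frac{1797}{2044 + \left(\frac{12}{7} + \frac{3}{7} \cdot 16 + \frac{144}{7}\right) 25} = - \frac{1797}{2044 + \left(\frac{12}{7} + \frac{48}{7} + \frac{144}{7}\right) 25} = - \frac{1797}{2044 + \frac{204}{7} \cdot 25} = - \frac{1797}{2044 + \frac{5100}{7}} = - \frac{1797}{\frac{19408}{7}} = \left(-1797\right) \frac{7}{19408} = - \frac{12579}{19408}$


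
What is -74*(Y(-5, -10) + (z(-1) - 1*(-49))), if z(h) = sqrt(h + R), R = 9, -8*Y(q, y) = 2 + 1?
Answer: -14393/4 - 148*sqrt(2) ≈ -3807.6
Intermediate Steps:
Y(q, y) = -3/8 (Y(q, y) = -(2 + 1)/8 = -1/8*3 = -3/8)
z(h) = sqrt(9 + h) (z(h) = sqrt(h + 9) = sqrt(9 + h))
-74*(Y(-5, -10) + (z(-1) - 1*(-49))) = -74*(-3/8 + (sqrt(9 - 1) - 1*(-49))) = -74*(-3/8 + (sqrt(8) + 49)) = -74*(-3/8 + (2*sqrt(2) + 49)) = -74*(-3/8 + (49 + 2*sqrt(2))) = -74*(389/8 + 2*sqrt(2)) = -14393/4 - 148*sqrt(2)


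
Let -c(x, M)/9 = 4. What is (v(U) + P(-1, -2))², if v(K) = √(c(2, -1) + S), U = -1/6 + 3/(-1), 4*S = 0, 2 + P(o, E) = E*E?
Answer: -32 + 24*I ≈ -32.0 + 24.0*I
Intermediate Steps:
c(x, M) = -36 (c(x, M) = -9*4 = -36)
P(o, E) = -2 + E² (P(o, E) = -2 + E*E = -2 + E²)
S = 0 (S = (¼)*0 = 0)
U = -19/6 (U = -1*⅙ + 3*(-1) = -⅙ - 3 = -19/6 ≈ -3.1667)
v(K) = 6*I (v(K) = √(-36 + 0) = √(-36) = 6*I)
(v(U) + P(-1, -2))² = (6*I + (-2 + (-2)²))² = (6*I + (-2 + 4))² = (6*I + 2)² = (2 + 6*I)²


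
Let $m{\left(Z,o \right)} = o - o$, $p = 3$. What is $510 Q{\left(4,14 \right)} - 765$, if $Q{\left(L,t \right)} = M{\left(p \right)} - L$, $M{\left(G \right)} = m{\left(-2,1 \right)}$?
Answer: $-2805$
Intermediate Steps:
$m{\left(Z,o \right)} = 0$
$M{\left(G \right)} = 0$
$Q{\left(L,t \right)} = - L$ ($Q{\left(L,t \right)} = 0 - L = - L$)
$510 Q{\left(4,14 \right)} - 765 = 510 \left(\left(-1\right) 4\right) - 765 = 510 \left(-4\right) - 765 = -2040 - 765 = -2805$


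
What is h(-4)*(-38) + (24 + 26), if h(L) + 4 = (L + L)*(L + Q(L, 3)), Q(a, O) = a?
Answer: -2230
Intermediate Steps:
h(L) = -4 + 4*L² (h(L) = -4 + (L + L)*(L + L) = -4 + (2*L)*(2*L) = -4 + 4*L²)
h(-4)*(-38) + (24 + 26) = (-4 + 4*(-4)²)*(-38) + (24 + 26) = (-4 + 4*16)*(-38) + 50 = (-4 + 64)*(-38) + 50 = 60*(-38) + 50 = -2280 + 50 = -2230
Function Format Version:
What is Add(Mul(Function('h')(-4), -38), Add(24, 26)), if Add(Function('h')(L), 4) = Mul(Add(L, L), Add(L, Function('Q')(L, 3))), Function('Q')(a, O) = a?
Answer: -2230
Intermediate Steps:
Function('h')(L) = Add(-4, Mul(4, Pow(L, 2))) (Function('h')(L) = Add(-4, Mul(Add(L, L), Add(L, L))) = Add(-4, Mul(Mul(2, L), Mul(2, L))) = Add(-4, Mul(4, Pow(L, 2))))
Add(Mul(Function('h')(-4), -38), Add(24, 26)) = Add(Mul(Add(-4, Mul(4, Pow(-4, 2))), -38), Add(24, 26)) = Add(Mul(Add(-4, Mul(4, 16)), -38), 50) = Add(Mul(Add(-4, 64), -38), 50) = Add(Mul(60, -38), 50) = Add(-2280, 50) = -2230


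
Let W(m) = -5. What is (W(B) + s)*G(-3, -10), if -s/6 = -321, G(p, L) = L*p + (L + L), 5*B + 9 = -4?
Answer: 19210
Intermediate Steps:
B = -13/5 (B = -9/5 + (⅕)*(-4) = -9/5 - ⅘ = -13/5 ≈ -2.6000)
G(p, L) = 2*L + L*p (G(p, L) = L*p + 2*L = 2*L + L*p)
s = 1926 (s = -6*(-321) = 1926)
(W(B) + s)*G(-3, -10) = (-5 + 1926)*(-10*(2 - 3)) = 1921*(-10*(-1)) = 1921*10 = 19210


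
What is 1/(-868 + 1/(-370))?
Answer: -370/321161 ≈ -0.0011521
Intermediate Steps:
1/(-868 + 1/(-370)) = 1/(-868 - 1/370) = 1/(-321161/370) = -370/321161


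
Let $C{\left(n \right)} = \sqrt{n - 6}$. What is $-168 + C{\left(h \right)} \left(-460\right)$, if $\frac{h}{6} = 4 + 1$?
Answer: $-168 - 920 \sqrt{6} \approx -2421.5$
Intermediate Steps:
$h = 30$ ($h = 6 \left(4 + 1\right) = 6 \cdot 5 = 30$)
$C{\left(n \right)} = \sqrt{-6 + n}$
$-168 + C{\left(h \right)} \left(-460\right) = -168 + \sqrt{-6 + 30} \left(-460\right) = -168 + \sqrt{24} \left(-460\right) = -168 + 2 \sqrt{6} \left(-460\right) = -168 - 920 \sqrt{6}$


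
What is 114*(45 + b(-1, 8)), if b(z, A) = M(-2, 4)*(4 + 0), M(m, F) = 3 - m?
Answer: 7410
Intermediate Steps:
b(z, A) = 20 (b(z, A) = (3 - 1*(-2))*(4 + 0) = (3 + 2)*4 = 5*4 = 20)
114*(45 + b(-1, 8)) = 114*(45 + 20) = 114*65 = 7410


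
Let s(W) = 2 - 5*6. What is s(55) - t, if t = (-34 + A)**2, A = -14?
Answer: -2332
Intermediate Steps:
s(W) = -28 (s(W) = 2 - 30 = -28)
t = 2304 (t = (-34 - 14)**2 = (-48)**2 = 2304)
s(55) - t = -28 - 1*2304 = -28 - 2304 = -2332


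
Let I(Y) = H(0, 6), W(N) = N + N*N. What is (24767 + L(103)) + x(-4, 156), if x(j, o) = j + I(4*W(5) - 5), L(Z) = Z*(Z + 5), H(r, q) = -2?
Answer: 35885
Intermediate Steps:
L(Z) = Z*(5 + Z)
W(N) = N + N²
I(Y) = -2
x(j, o) = -2 + j (x(j, o) = j - 2 = -2 + j)
(24767 + L(103)) + x(-4, 156) = (24767 + 103*(5 + 103)) + (-2 - 4) = (24767 + 103*108) - 6 = (24767 + 11124) - 6 = 35891 - 6 = 35885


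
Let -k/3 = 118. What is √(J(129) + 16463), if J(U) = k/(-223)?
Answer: √818767469/223 ≈ 128.31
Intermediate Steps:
k = -354 (k = -3*118 = -354)
J(U) = 354/223 (J(U) = -354/(-223) = -354*(-1/223) = 354/223)
√(J(129) + 16463) = √(354/223 + 16463) = √(3671603/223) = √818767469/223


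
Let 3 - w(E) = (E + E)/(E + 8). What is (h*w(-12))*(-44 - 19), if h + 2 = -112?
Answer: -21546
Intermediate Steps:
w(E) = 3 - 2*E/(8 + E) (w(E) = 3 - (E + E)/(E + 8) = 3 - 2*E/(8 + E))
h = -114 (h = -2 - 112 = -114)
(h*w(-12))*(-44 - 19) = (-114*(24 - 12)/(8 - 12))*(-44 - 19) = -114*12/(-4)*(-63) = -(-57)*12/2*(-63) = -114*(-3)*(-63) = 342*(-63) = -21546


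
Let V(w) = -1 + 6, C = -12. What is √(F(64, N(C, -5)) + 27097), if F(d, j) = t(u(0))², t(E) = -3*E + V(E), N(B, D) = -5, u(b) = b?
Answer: √27122 ≈ 164.69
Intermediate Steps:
V(w) = 5
t(E) = 5 - 3*E (t(E) = -3*E + 5 = 5 - 3*E)
F(d, j) = 25 (F(d, j) = (5 - 3*0)² = (5 + 0)² = 5² = 25)
√(F(64, N(C, -5)) + 27097) = √(25 + 27097) = √27122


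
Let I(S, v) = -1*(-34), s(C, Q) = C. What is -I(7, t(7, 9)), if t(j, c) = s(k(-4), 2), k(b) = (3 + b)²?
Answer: -34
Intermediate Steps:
t(j, c) = 1 (t(j, c) = (3 - 4)² = (-1)² = 1)
I(S, v) = 34
-I(7, t(7, 9)) = -1*34 = -34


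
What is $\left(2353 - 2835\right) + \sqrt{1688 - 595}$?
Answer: $-482 + \sqrt{1093} \approx -448.94$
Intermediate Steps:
$\left(2353 - 2835\right) + \sqrt{1688 - 595} = -482 + \sqrt{1093}$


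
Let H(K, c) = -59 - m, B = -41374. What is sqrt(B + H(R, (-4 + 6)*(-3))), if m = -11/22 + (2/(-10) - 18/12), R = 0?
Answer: I*sqrt(1035770)/5 ≈ 203.55*I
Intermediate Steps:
m = -11/5 (m = -11*1/22 + (2*(-1/10) - 18*1/12) = -1/2 + (-1/5 - 3/2) = -1/2 - 17/10 = -11/5 ≈ -2.2000)
H(K, c) = -284/5 (H(K, c) = -59 - 1*(-11/5) = -59 + 11/5 = -284/5)
sqrt(B + H(R, (-4 + 6)*(-3))) = sqrt(-41374 - 284/5) = sqrt(-207154/5) = I*sqrt(1035770)/5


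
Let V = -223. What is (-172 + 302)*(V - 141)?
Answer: -47320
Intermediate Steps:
(-172 + 302)*(V - 141) = (-172 + 302)*(-223 - 141) = 130*(-364) = -47320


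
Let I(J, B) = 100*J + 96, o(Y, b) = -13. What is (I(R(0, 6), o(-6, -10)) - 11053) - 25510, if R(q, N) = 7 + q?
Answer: -35767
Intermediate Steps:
I(J, B) = 96 + 100*J
(I(R(0, 6), o(-6, -10)) - 11053) - 25510 = ((96 + 100*(7 + 0)) - 11053) - 25510 = ((96 + 100*7) - 11053) - 25510 = ((96 + 700) - 11053) - 25510 = (796 - 11053) - 25510 = -10257 - 25510 = -35767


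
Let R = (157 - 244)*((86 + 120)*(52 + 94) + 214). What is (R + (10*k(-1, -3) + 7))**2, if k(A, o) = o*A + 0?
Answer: 6944242147249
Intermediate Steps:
k(A, o) = A*o (k(A, o) = A*o + 0 = A*o)
R = -2635230 (R = -87*(206*146 + 214) = -87*(30076 + 214) = -87*30290 = -2635230)
(R + (10*k(-1, -3) + 7))**2 = (-2635230 + (10*(-1*(-3)) + 7))**2 = (-2635230 + (10*3 + 7))**2 = (-2635230 + (30 + 7))**2 = (-2635230 + 37)**2 = (-2635193)**2 = 6944242147249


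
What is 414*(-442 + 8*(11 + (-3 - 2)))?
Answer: -163116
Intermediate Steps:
414*(-442 + 8*(11 + (-3 - 2))) = 414*(-442 + 8*(11 - 5)) = 414*(-442 + 8*6) = 414*(-442 + 48) = 414*(-394) = -163116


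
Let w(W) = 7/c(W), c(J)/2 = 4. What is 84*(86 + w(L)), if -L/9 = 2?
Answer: 14595/2 ≈ 7297.5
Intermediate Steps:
L = -18 (L = -9*2 = -18)
c(J) = 8 (c(J) = 2*4 = 8)
w(W) = 7/8
84*(86 + w(L)) = 84*(86 + 7/8) = 84*(695/8) = 14595/2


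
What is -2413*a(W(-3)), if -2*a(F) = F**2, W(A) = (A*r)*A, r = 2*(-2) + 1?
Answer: 1759077/2 ≈ 8.7954e+5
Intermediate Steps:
r = -3 (r = -4 + 1 = -3)
W(A) = -3*A**2 (W(A) = (A*(-3))*A = (-3*A)*A = -3*A**2)
a(F) = -F**2/2
-2413*a(W(-3)) = -(-2413)*(-3*(-3)**2)**2/2 = -(-2413)*(-3*9)**2/2 = -(-2413)*(-27)**2/2 = -(-2413)*729/2 = -2413*(-729/2) = 1759077/2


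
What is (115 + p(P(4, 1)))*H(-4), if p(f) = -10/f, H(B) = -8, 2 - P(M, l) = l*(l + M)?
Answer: -2840/3 ≈ -946.67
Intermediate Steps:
P(M, l) = 2 - l*(M + l) (P(M, l) = 2 - l*(l + M) = 2 - l*(M + l))
(115 + p(P(4, 1)))*H(-4) = (115 - 10/(2 - 1*1² - 1*4*1))*(-8) = (115 - 10/(2 - 1*1 - 4))*(-8) = (115 - 10/(2 - 1 - 4))*(-8) = (115 - 10/(-3))*(-8) = (115 - 10*(-⅓))*(-8) = (115 + 10/3)*(-8) = (355/3)*(-8) = -2840/3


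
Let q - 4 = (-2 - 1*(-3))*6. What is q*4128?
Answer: 41280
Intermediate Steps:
q = 10 (q = 4 + (-2 - 1*(-3))*6 = 4 + (-2 + 3)*6 = 4 + 1*6 = 4 + 6 = 10)
q*4128 = 10*4128 = 41280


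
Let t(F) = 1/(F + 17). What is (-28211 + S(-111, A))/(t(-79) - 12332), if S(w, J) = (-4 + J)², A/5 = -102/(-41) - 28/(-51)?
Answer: 1522713977258/668596093677 ≈ 2.2775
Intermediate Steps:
A = 31750/2091 (A = 5*(-102/(-41) - 28/(-51)) = 5*(-102*(-1/41) - 28*(-1/51)) = 5*(102/41 + 28/51) = 5*(6350/2091) = 31750/2091 ≈ 15.184)
t(F) = 1/(17 + F)
(-28211 + S(-111, A))/(t(-79) - 12332) = (-28211 + (-4 + 31750/2091)²)/(1/(17 - 79) - 12332) = (-28211 + (23386/2091)²)/(1/(-62) - 12332) = (-28211 + 546904996/4372281)/(-1/62 - 12332) = -122799514295/(4372281*(-764585/62)) = -122799514295/4372281*(-62/764585) = 1522713977258/668596093677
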